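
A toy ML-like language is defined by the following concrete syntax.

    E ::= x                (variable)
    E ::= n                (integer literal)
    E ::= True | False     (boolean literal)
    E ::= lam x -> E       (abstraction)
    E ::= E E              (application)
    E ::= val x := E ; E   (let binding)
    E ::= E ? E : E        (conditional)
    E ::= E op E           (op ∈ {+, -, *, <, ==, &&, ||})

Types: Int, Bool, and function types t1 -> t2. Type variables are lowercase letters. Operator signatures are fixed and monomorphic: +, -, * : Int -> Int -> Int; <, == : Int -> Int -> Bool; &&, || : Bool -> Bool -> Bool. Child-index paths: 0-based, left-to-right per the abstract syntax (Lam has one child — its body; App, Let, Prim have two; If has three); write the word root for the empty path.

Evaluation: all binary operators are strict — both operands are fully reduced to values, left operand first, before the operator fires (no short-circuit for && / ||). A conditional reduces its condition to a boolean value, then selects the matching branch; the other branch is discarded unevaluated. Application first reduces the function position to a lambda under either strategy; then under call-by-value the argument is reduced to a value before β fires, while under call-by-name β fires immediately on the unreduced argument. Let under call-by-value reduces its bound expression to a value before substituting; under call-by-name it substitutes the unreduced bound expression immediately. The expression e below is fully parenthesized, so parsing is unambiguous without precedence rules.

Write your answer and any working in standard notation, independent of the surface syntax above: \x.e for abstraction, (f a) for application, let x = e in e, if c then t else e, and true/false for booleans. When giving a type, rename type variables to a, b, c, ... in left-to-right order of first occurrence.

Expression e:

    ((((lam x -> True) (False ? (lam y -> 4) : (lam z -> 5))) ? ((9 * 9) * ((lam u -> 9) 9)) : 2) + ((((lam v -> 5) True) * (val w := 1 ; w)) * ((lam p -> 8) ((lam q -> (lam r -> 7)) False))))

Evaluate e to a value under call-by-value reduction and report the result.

Derivation:
step 0: ((if ((\x.true) (if false then (\y.4) else (\z.5))) then ((9 * 9) * ((\u.9) 9)) else 2) + ((((\v.5) true) * (let w = 1 in w)) * ((\p.8) ((\q.(\r.7)) false))))
step 1: [if@0.0.1] ((if ((\x.true) (\z.5)) then ((9 * 9) * ((\u.9) 9)) else 2) + ((((\v.5) true) * (let w = 1 in w)) * ((\p.8) ((\q.(\r.7)) false))))
step 2: [beta@0.0] ((if true then ((9 * 9) * ((\u.9) 9)) else 2) + ((((\v.5) true) * (let w = 1 in w)) * ((\p.8) ((\q.(\r.7)) false))))
step 3: [if@0] (((9 * 9) * ((\u.9) 9)) + ((((\v.5) true) * (let w = 1 in w)) * ((\p.8) ((\q.(\r.7)) false))))
step 4: [delta@0.0] ((81 * ((\u.9) 9)) + ((((\v.5) true) * (let w = 1 in w)) * ((\p.8) ((\q.(\r.7)) false))))
step 5: [beta@0.1] ((81 * 9) + ((((\v.5) true) * (let w = 1 in w)) * ((\p.8) ((\q.(\r.7)) false))))
step 6: [delta@0] (729 + ((((\v.5) true) * (let w = 1 in w)) * ((\p.8) ((\q.(\r.7)) false))))
step 7: [beta@1.0.0] (729 + ((5 * (let w = 1 in w)) * ((\p.8) ((\q.(\r.7)) false))))
step 8: [let@1.0.1] (729 + ((5 * 1) * ((\p.8) ((\q.(\r.7)) false))))
step 9: [delta@1.0] (729 + (5 * ((\p.8) ((\q.(\r.7)) false))))
step 10: [beta@1.1.1] (729 + (5 * ((\p.8) (\r.7))))
step 11: [beta@1.1] (729 + (5 * 8))
step 12: [delta@1] (729 + 40)
step 13: [delta@root] 769

Answer: 769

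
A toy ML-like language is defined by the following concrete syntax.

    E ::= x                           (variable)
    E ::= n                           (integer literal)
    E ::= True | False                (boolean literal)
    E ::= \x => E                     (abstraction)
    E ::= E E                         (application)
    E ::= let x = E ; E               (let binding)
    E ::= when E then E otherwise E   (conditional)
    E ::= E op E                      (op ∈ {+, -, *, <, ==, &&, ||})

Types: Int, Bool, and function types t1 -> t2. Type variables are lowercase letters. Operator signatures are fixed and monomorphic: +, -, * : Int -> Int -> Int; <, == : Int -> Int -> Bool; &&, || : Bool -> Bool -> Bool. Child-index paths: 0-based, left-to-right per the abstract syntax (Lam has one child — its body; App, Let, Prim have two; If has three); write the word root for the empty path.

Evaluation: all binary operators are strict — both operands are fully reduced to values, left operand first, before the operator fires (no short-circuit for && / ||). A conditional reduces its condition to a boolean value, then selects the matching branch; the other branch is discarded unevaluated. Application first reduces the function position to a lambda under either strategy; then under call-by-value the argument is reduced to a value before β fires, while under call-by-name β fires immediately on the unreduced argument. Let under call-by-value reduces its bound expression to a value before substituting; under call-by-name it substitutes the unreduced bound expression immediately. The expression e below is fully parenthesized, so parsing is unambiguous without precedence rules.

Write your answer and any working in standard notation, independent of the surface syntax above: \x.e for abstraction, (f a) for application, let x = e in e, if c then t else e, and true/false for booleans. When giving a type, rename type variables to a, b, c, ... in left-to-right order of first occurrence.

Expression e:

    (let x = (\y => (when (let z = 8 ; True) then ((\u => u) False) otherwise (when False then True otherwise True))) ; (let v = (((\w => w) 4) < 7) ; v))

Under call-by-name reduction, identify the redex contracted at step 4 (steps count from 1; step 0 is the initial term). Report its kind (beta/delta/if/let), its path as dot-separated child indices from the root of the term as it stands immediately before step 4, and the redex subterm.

Answer: delta at root : (4 < 7)

Derivation:
step 0: (let x = (\y.(if (let z = 8 in true) then ((\u.u) false) else (if false then true else true))) in (let v = (((\w.w) 4) < 7) in v))
step 1: [let@root] (let v = (((\w.w) 4) < 7) in v)
step 2: [let@root] (((\w.w) 4) < 7)
step 3: [beta@0] (4 < 7)
step 4: [delta@root] true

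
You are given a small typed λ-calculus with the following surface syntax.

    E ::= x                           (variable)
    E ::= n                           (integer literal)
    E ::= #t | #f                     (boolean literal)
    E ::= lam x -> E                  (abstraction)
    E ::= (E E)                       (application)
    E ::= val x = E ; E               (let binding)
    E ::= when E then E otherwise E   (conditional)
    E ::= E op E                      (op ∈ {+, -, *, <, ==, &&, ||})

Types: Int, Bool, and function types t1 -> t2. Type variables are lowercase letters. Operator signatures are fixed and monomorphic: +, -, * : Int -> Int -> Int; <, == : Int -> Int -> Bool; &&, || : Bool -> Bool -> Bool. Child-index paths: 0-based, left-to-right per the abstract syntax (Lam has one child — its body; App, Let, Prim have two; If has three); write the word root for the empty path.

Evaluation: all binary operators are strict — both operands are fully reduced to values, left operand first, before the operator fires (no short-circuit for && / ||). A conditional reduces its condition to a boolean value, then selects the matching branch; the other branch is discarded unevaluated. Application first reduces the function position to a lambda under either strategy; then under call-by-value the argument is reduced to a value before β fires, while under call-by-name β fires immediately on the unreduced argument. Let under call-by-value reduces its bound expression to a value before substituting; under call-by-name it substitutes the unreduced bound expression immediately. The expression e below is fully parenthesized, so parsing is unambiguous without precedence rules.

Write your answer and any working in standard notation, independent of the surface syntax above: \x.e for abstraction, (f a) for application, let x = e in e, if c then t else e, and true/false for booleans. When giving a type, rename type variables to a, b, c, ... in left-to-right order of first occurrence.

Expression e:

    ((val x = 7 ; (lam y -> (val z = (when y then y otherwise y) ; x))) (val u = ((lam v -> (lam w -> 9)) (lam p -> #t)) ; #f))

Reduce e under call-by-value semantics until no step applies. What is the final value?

Answer: 7

Trace:
step 0: ((let x = 7 in (\y.(let z = (if y then y else y) in x))) (let u = ((\v.(\w.9)) (\p.true)) in false))
step 1: [let@0] ((\y.(let z = (if y then y else y) in 7)) (let u = ((\v.(\w.9)) (\p.true)) in false))
step 2: [beta@1.0] ((\y.(let z = (if y then y else y) in 7)) (let u = (\w.9) in false))
step 3: [let@1] ((\y.(let z = (if y then y else y) in 7)) false)
step 4: [beta@root] (let z = (if false then false else false) in 7)
step 5: [if@0] (let z = false in 7)
step 6: [let@root] 7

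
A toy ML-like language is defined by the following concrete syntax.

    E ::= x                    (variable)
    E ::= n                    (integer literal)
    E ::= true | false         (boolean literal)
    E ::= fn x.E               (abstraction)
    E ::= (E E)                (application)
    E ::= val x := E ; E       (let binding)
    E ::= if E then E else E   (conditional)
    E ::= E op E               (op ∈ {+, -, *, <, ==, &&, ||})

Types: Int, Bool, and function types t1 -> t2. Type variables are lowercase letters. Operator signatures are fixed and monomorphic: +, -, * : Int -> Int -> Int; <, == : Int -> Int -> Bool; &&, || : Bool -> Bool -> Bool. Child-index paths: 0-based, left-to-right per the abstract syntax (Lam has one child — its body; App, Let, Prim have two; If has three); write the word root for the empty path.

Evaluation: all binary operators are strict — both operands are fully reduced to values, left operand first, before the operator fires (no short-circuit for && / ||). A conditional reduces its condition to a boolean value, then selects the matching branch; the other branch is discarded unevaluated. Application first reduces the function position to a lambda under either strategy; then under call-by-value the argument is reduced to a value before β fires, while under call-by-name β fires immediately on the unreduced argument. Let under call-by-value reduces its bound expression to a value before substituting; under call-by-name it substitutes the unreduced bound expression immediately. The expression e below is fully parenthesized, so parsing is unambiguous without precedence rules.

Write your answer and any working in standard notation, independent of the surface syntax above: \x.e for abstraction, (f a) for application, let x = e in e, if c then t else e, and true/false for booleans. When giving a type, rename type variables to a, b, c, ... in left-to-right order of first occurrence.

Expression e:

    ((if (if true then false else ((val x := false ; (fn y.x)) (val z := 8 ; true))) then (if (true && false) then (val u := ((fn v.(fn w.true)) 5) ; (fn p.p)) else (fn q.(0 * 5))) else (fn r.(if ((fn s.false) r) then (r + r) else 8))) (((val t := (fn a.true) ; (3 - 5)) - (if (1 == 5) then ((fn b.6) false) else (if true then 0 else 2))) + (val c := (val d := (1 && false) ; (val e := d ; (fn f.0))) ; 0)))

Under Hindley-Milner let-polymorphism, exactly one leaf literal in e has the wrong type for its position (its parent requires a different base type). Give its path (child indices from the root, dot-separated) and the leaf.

Working:
  unify Bool ~ Bool
let x : Bool
x : Bool
\y._ : a -> Bool
let z : Int
  unify a -> Bool ~ Bool -> b
  unify a ~ Bool
  unify Bool ~ b
_ _ : Bool
  unify Bool ~ Bool
  unify Bool ~ Bool
  unify Bool ~ Bool
  unify Bool ~ Bool
  unify Bool ~ Bool
\w._ : d -> Bool
\v._ : c -> d -> Bool
  unify c -> d -> Bool ~ Int -> e
  unify c ~ Int
  unify d -> Bool ~ e
_ _ : d -> Bool
let u : forall. d -> Bool
p : f
\p._ : f -> f
  unify Int ~ Int
  unify Int ~ Int
\q._ : g -> Int
  unify f -> f ~ g -> Int
  unify f ~ g
  unify g ~ Int
\s._ : i -> Bool
r : h
  unify i -> Bool ~ h -> j
  unify i ~ h
  unify Bool ~ j
_ _ : Bool
  unify Bool ~ Bool
r : h
  unify h ~ Int
r : Int
  unify Int ~ Int
  unify Int ~ Int
\r._ : Int -> Int
  unify Int -> Int ~ Int -> Int
  unify Int ~ Int
  unify Int ~ Int
\a._ : k -> Bool
let t : forall. k -> Bool
  unify Int ~ Int
  unify Int ~ Int
  unify Int ~ Int
  unify Int ~ Int
  unify Int ~ Int
  unify Bool ~ Bool
\b._ : l -> Int
  unify l -> Int ~ Bool -> m
  unify l ~ Bool
  unify Int ~ m
_ _ : Int
  unify Bool ~ Bool
  unify Int ~ Int
  unify Int ~ Int
  unify Int ~ Int
  unify Int ~ Int
  unify Int ~ Bool
  FAIL: mismatch Int ~ Bool

Answer: 1.1.0.0.0 : 1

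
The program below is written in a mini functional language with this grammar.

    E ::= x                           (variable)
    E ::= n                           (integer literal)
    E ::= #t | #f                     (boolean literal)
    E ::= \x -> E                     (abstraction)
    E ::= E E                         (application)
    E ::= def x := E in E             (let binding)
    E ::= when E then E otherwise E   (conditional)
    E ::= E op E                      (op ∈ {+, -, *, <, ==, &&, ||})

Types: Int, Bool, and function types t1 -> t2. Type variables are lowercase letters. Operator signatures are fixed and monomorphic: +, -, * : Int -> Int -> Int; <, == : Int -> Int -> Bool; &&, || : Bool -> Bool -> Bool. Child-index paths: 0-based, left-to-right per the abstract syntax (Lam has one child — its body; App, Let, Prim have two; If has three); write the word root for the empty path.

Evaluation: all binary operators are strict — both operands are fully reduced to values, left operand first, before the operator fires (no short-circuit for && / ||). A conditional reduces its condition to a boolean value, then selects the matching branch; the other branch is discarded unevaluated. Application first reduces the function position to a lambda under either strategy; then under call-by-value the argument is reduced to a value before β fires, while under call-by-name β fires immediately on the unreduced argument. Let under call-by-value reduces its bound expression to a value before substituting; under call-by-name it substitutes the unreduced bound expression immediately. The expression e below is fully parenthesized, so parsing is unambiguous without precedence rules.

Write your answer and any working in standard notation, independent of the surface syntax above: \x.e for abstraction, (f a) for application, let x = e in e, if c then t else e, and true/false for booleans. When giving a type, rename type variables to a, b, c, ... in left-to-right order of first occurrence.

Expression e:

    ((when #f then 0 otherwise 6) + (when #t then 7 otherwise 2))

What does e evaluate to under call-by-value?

Derivation:
step 0: ((if false then 0 else 6) + (if true then 7 else 2))
step 1: [if@0] (6 + (if true then 7 else 2))
step 2: [if@1] (6 + 7)
step 3: [delta@root] 13

Answer: 13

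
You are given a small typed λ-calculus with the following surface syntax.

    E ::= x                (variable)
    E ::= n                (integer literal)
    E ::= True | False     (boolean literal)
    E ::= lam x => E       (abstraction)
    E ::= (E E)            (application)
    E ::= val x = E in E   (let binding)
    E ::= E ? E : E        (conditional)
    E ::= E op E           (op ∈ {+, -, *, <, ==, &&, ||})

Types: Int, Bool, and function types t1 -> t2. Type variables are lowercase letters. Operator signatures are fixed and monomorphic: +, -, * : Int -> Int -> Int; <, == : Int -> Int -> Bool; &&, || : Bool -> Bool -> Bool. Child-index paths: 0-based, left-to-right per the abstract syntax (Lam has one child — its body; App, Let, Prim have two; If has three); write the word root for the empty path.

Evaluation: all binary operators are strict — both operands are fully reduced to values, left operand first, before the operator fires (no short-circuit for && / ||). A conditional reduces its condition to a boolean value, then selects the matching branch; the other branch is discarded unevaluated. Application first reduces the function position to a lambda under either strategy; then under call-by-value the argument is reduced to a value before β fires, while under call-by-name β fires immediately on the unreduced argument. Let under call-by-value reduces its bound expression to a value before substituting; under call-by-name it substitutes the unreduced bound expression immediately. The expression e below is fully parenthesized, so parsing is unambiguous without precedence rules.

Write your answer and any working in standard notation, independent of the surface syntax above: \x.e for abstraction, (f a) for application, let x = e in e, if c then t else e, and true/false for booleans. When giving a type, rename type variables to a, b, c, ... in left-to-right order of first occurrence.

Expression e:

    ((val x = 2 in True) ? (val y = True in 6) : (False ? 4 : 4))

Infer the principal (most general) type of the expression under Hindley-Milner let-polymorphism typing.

Working:
let x : Int
  unify Bool ~ Bool
let y : Bool
  unify Bool ~ Bool
  unify Int ~ Int
  unify Int ~ Int

Answer: Int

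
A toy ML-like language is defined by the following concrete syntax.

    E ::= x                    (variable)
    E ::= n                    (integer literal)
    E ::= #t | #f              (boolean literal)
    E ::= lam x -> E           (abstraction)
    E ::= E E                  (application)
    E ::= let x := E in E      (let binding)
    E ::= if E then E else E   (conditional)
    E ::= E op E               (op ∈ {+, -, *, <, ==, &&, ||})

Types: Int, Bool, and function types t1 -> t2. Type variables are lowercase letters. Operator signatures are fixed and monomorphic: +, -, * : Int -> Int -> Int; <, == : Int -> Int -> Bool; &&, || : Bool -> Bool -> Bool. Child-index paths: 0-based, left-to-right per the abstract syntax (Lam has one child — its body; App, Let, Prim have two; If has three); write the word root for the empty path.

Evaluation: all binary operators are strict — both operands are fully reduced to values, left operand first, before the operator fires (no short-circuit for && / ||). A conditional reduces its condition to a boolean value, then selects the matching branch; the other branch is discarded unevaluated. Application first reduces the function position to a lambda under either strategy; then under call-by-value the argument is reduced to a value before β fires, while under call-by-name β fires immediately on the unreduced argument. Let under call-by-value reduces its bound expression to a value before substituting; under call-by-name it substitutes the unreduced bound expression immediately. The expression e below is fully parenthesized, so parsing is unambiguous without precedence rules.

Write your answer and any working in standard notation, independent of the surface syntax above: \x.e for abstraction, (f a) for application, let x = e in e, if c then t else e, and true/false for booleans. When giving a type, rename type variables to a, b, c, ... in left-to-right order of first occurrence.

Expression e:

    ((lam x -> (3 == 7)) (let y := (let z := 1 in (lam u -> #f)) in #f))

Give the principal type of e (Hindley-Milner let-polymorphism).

Derivation:
  unify Int ~ Int
  unify Int ~ Int
\x._ : a -> Bool
let z : Int
\u._ : b -> Bool
let y : forall. b -> Bool
  unify a -> Bool ~ Bool -> c
  unify a ~ Bool
  unify Bool ~ c
_ _ : Bool

Answer: Bool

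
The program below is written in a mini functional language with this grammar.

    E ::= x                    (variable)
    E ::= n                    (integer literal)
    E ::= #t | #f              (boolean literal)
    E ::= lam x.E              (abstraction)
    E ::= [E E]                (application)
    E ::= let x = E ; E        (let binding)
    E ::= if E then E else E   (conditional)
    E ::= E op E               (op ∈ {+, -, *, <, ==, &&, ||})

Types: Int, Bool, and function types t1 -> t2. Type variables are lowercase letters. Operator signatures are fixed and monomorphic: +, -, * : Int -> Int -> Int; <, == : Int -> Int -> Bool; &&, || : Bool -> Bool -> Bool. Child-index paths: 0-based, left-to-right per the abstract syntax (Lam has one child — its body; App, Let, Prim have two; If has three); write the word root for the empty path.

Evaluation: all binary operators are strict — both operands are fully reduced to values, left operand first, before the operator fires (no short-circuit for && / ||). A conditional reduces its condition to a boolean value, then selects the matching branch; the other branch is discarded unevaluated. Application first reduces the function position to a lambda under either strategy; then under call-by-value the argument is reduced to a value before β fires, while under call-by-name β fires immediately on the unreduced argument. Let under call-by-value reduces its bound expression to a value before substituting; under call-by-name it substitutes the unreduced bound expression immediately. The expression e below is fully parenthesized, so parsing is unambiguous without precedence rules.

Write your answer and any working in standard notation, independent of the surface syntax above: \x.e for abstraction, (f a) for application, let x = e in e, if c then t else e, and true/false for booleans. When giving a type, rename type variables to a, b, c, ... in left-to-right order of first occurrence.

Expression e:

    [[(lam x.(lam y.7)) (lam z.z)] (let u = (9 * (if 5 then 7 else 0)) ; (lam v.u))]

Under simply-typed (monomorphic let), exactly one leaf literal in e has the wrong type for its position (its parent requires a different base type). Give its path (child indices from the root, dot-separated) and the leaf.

Answer: 1.0.1.0 : 5

Working:
\y._ : b -> Int
\x._ : a -> b -> Int
z : c
\z._ : c -> c
  unify a -> b -> Int ~ (c -> c) -> d
  unify a ~ c -> c
  unify b -> Int ~ d
_ _ : b -> Int
  unify Int ~ Int
  unify Int ~ Bool
  FAIL: mismatch Int ~ Bool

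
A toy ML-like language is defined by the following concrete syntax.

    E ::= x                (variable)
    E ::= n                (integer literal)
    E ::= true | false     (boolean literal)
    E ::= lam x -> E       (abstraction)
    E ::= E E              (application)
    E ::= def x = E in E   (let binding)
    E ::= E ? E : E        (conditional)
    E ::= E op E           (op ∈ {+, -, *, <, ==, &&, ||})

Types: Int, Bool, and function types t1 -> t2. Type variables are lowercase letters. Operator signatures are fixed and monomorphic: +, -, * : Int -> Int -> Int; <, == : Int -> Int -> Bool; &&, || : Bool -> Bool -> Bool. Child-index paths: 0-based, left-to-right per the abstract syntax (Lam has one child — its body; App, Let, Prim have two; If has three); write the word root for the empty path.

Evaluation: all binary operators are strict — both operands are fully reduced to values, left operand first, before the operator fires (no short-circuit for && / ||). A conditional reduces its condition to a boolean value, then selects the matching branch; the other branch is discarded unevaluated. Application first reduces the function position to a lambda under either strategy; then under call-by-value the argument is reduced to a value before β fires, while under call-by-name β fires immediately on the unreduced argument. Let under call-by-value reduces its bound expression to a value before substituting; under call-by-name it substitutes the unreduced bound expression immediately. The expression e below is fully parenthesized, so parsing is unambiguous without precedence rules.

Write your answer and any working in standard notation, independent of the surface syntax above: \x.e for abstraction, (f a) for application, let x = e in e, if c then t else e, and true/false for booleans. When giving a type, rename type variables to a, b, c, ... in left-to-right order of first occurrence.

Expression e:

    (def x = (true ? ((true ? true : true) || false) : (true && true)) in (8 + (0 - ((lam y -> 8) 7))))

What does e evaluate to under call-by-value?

Answer: 0

Derivation:
step 0: (let x = (if true then ((if true then true else true) || false) else (true && true)) in (8 + (0 - ((\y.8) 7))))
step 1: [if@0] (let x = ((if true then true else true) || false) in (8 + (0 - ((\y.8) 7))))
step 2: [if@0.0] (let x = (true || false) in (8 + (0 - ((\y.8) 7))))
step 3: [delta@0] (let x = true in (8 + (0 - ((\y.8) 7))))
step 4: [let@root] (8 + (0 - ((\y.8) 7)))
step 5: [beta@1.1] (8 + (0 - 8))
step 6: [delta@1] (8 + -8)
step 7: [delta@root] 0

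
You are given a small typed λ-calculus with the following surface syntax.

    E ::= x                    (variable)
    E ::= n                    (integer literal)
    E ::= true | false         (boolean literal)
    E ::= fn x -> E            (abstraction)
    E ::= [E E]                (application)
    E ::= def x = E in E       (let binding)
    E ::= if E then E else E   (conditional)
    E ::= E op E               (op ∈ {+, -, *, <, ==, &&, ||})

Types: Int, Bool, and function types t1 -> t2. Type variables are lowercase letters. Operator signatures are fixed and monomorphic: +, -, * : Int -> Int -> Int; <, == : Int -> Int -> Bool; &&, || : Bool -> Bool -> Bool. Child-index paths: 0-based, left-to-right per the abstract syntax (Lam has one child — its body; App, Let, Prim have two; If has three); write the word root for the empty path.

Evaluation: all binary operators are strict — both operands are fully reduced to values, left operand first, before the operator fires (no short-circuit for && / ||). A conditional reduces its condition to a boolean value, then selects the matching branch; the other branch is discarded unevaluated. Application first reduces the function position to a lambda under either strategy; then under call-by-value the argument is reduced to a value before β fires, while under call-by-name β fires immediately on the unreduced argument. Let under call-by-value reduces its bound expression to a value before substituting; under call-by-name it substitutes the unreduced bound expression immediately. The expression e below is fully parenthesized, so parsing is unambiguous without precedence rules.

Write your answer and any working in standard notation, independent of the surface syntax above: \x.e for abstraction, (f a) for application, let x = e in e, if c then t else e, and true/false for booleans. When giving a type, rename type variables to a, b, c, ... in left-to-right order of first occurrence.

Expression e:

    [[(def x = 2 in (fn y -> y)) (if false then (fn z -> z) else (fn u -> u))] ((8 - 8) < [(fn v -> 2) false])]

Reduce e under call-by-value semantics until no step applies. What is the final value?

Derivation:
step 0: (((let x = 2 in (\y.y)) (if false then (\z.z) else (\u.u))) ((8 - 8) < ((\v.2) false)))
step 1: [let@0.0] (((\y.y) (if false then (\z.z) else (\u.u))) ((8 - 8) < ((\v.2) false)))
step 2: [if@0.1] (((\y.y) (\u.u)) ((8 - 8) < ((\v.2) false)))
step 3: [beta@0] ((\u.u) ((8 - 8) < ((\v.2) false)))
step 4: [delta@1.0] ((\u.u) (0 < ((\v.2) false)))
step 5: [beta@1.1] ((\u.u) (0 < 2))
step 6: [delta@1] ((\u.u) true)
step 7: [beta@root] true

Answer: true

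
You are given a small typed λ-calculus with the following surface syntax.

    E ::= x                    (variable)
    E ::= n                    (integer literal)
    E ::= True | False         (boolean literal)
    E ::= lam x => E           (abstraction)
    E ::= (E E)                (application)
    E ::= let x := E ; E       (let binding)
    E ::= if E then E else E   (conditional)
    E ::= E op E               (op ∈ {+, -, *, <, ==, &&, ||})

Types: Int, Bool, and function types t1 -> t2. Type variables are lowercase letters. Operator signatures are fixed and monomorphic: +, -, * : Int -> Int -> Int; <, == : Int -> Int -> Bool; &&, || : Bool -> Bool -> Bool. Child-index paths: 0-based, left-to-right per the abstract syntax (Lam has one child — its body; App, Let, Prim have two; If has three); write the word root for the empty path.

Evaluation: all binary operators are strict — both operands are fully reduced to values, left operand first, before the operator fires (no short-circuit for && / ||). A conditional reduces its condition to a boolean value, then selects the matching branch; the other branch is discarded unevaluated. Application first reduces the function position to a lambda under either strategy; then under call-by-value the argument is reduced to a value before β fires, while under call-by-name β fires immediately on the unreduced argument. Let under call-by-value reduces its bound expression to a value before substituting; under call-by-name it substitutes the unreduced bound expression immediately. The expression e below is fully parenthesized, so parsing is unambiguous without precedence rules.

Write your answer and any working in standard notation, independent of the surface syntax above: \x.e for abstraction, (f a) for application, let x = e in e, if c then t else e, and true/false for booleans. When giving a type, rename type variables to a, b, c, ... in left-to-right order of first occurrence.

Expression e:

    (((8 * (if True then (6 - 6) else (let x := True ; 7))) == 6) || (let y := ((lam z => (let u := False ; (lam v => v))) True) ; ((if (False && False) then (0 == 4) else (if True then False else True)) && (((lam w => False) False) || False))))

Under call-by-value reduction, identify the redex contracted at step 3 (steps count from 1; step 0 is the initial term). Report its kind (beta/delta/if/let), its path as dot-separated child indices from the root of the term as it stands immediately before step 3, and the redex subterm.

Working:
step 0: (((8 * (if true then (6 - 6) else (let x = true in 7))) == 6) || (let y = ((\z.(let u = false in (\v.v))) true) in ((if (false && false) then (0 == 4) else (if true then false else true)) && (((\w.false) false) || false))))
step 1: [if@0.0.1] (((8 * (6 - 6)) == 6) || (let y = ((\z.(let u = false in (\v.v))) true) in ((if (false && false) then (0 == 4) else (if true then false else true)) && (((\w.false) false) || false))))
step 2: [delta@0.0.1] (((8 * 0) == 6) || (let y = ((\z.(let u = false in (\v.v))) true) in ((if (false && false) then (0 == 4) else (if true then false else true)) && (((\w.false) false) || false))))
step 3: [delta@0.0] ((0 == 6) || (let y = ((\z.(let u = false in (\v.v))) true) in ((if (false && false) then (0 == 4) else (if true then false else true)) && (((\w.false) false) || false))))

Answer: delta at 0.0 : (8 * 0)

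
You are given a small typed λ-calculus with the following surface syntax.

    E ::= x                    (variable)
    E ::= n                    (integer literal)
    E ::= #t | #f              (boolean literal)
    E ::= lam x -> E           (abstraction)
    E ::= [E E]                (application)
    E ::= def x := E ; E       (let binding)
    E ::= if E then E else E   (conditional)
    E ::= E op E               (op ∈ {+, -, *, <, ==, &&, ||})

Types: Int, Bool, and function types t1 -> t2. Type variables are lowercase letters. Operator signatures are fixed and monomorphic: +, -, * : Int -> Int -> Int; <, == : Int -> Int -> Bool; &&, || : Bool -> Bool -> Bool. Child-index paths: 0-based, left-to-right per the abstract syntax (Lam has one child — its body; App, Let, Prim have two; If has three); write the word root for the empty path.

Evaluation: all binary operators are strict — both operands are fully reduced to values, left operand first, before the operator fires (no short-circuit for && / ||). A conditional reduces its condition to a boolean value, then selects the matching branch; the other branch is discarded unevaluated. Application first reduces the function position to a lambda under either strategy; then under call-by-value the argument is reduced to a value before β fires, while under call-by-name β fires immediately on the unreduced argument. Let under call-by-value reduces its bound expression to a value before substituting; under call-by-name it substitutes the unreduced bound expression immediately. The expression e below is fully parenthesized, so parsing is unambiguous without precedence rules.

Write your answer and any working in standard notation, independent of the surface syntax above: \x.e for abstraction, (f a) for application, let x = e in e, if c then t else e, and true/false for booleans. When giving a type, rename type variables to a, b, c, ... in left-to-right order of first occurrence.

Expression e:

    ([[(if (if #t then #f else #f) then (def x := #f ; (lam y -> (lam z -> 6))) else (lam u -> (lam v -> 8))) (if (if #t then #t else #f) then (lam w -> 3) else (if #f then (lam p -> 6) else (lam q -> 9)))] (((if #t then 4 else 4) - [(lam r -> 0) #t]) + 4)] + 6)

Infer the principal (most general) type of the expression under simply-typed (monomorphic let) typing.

Trace:
  unify Bool ~ Bool
  unify Bool ~ Bool
  unify Bool ~ Bool
let x : Bool
\z._ : b -> Int
\y._ : a -> b -> Int
\v._ : d -> Int
\u._ : c -> d -> Int
  unify a -> b -> Int ~ c -> d -> Int
  unify a ~ c
  unify b -> Int ~ d -> Int
  unify b ~ d
  unify Int ~ Int
  unify Bool ~ Bool
  unify Bool ~ Bool
  unify Bool ~ Bool
\w._ : e -> Int
  unify Bool ~ Bool
\p._ : f -> Int
\q._ : g -> Int
  unify f -> Int ~ g -> Int
  unify f ~ g
  unify Int ~ Int
  unify e -> Int ~ g -> Int
  unify e ~ g
  unify Int ~ Int
  unify c -> d -> Int ~ (g -> Int) -> h
  unify c ~ g -> Int
  unify d -> Int ~ h
_ _ : d -> Int
  unify Bool ~ Bool
  unify Int ~ Int
  unify Int ~ Int
\r._ : i -> Int
  unify i -> Int ~ Bool -> j
  unify i ~ Bool
  unify Int ~ j
_ _ : Int
  unify Int ~ Int
  unify Int ~ Int
  unify Int ~ Int
  unify d -> Int ~ Int -> k
  unify d ~ Int
  unify Int ~ k
_ _ : Int
  unify Int ~ Int
  unify Int ~ Int

Answer: Int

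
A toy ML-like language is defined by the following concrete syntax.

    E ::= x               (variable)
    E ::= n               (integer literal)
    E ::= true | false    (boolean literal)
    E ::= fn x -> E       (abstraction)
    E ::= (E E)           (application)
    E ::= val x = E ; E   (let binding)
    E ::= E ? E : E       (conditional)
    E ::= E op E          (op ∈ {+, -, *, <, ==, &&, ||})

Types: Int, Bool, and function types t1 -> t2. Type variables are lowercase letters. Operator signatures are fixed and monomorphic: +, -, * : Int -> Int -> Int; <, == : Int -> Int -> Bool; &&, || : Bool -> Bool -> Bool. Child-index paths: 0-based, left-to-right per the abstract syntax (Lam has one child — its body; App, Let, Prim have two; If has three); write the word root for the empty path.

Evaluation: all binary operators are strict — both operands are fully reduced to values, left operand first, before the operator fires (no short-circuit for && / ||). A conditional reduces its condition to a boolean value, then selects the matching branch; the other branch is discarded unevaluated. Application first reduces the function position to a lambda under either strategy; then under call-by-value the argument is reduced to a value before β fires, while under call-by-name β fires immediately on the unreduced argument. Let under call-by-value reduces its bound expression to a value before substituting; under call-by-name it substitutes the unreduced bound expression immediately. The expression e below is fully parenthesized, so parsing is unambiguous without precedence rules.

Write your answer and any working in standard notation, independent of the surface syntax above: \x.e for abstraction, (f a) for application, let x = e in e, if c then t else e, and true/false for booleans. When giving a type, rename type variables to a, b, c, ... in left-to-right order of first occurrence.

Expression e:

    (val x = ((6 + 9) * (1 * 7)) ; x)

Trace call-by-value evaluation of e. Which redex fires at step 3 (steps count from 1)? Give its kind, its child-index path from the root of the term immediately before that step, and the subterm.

Trace:
step 0: (let x = ((6 + 9) * (1 * 7)) in x)
step 1: [delta@0.0] (let x = (15 * (1 * 7)) in x)
step 2: [delta@0.1] (let x = (15 * 7) in x)
step 3: [delta@0] (let x = 105 in x)

Answer: delta at 0 : (15 * 7)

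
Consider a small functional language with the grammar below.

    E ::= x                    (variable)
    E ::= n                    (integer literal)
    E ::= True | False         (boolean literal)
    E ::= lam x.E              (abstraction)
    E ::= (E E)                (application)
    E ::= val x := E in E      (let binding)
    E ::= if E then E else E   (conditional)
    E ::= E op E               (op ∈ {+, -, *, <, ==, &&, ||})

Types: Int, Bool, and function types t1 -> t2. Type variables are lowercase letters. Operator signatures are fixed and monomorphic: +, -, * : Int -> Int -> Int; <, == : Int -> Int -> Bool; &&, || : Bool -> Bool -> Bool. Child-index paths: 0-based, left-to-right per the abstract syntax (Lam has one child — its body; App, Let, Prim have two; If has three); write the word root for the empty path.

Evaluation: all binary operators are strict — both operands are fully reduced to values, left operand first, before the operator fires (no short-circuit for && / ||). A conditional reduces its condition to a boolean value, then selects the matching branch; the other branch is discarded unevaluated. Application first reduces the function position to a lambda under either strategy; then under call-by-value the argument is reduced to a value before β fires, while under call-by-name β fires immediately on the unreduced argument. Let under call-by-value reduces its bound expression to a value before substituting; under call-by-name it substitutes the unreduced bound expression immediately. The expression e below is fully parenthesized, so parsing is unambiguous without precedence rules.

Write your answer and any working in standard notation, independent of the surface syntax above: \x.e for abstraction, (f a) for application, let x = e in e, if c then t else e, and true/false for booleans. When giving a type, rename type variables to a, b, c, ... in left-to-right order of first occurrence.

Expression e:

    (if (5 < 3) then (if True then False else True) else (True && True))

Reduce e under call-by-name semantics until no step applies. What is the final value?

Answer: true

Working:
step 0: (if (5 < 3) then (if true then false else true) else (true && true))
step 1: [delta@0] (if false then (if true then false else true) else (true && true))
step 2: [if@root] (true && true)
step 3: [delta@root] true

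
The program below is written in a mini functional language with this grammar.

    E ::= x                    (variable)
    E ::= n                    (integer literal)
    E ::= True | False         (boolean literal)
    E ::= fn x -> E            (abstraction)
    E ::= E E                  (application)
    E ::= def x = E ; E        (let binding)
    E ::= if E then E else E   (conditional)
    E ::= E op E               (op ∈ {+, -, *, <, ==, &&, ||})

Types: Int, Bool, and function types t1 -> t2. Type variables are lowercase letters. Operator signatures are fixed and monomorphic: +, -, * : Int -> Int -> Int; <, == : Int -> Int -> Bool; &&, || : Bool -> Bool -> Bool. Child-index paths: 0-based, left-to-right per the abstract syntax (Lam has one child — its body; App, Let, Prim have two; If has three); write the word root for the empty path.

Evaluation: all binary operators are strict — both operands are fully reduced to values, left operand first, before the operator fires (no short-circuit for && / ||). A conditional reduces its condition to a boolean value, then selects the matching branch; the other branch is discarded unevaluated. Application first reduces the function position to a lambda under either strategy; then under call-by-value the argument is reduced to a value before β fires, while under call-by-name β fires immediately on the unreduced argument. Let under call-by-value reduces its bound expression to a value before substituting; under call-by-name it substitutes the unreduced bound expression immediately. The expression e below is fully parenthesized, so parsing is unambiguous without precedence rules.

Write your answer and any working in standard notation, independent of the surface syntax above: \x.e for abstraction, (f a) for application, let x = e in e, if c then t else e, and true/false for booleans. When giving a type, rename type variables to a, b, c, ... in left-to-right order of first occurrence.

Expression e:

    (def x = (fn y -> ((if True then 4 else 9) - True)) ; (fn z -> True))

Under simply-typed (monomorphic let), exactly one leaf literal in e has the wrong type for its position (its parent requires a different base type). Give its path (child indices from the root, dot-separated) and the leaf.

Trace:
  unify Bool ~ Bool
  unify Int ~ Int
  unify Int ~ Int
  unify Bool ~ Int
  FAIL: mismatch Bool ~ Int

Answer: 0.0.1 : true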